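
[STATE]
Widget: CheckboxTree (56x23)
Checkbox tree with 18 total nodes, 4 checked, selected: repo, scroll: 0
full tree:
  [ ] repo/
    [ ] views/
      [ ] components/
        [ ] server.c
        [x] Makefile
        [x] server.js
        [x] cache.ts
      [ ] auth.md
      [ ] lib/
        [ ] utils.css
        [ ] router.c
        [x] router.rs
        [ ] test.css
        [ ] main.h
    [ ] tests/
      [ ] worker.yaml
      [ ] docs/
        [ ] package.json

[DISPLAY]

>[-] repo/                                              
   [-] views/                                           
     [-] components/                                    
       [ ] server.c                                     
       [x] Makefile                                     
       [x] server.js                                    
       [x] cache.ts                                     
     [ ] auth.md                                        
     [-] lib/                                           
       [ ] utils.css                                    
       [ ] router.c                                     
       [x] router.rs                                    
       [ ] test.css                                     
       [ ] main.h                                       
   [ ] tests/                                           
     [ ] worker.yaml                                    
     [ ] docs/                                          
       [ ] package.json                                 
                                                        
                                                        
                                                        
                                                        
                                                        


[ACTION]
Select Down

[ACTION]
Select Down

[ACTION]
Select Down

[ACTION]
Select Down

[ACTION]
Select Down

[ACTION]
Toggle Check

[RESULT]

 [-] repo/                                              
   [-] views/                                           
     [-] components/                                    
       [ ] server.c                                     
       [x] Makefile                                     
>      [ ] server.js                                    
       [x] cache.ts                                     
     [ ] auth.md                                        
     [-] lib/                                           
       [ ] utils.css                                    
       [ ] router.c                                     
       [x] router.rs                                    
       [ ] test.css                                     
       [ ] main.h                                       
   [ ] tests/                                           
     [ ] worker.yaml                                    
     [ ] docs/                                          
       [ ] package.json                                 
                                                        
                                                        
                                                        
                                                        
                                                        


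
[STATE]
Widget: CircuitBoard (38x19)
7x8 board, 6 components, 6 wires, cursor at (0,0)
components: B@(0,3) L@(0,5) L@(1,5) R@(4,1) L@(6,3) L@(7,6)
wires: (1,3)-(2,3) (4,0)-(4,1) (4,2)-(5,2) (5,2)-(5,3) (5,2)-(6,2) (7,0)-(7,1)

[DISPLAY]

   0 1 2 3 4 5 6                      
0  [.]          B       L             
                                      
1               ·       L             
                │                     
2               ·                     
                                      
3                                     
                                      
4   · ─ R   ·                         
            │                         
5           · ─ ·                     
            │                         
6           ·   L                     
                                      
7   · ─ ·                   L         
Cursor: (0,0)                         
                                      
                                      


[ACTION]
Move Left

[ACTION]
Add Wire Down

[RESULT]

   0 1 2 3 4 5 6                      
0  [.]          B       L             
    │                                 
1   ·           ·       L             
                │                     
2               ·                     
                                      
3                                     
                                      
4   · ─ R   ·                         
            │                         
5           · ─ ·                     
            │                         
6           ·   L                     
                                      
7   · ─ ·                   L         
Cursor: (0,0)                         
                                      
                                      


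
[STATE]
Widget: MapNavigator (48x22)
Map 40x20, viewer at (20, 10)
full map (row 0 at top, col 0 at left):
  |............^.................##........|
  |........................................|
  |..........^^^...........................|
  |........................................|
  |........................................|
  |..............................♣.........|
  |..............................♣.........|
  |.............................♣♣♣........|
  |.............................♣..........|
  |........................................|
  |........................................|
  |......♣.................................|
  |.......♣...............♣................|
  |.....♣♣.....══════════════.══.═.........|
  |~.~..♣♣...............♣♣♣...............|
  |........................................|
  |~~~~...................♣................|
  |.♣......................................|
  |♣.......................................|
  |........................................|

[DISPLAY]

                                                
    ............^.................##........    
    ........................................    
    ..........^^^...........................    
    ........................................    
    ........................................    
    ..............................♣.........    
    ..............................♣.........    
    .............................♣♣♣........    
    .............................♣..........    
    ........................................    
    ....................@...................    
    ......♣.................................    
    .......♣...............♣................    
    .....♣♣.....══════════════.══.═.........    
    ~.~..♣♣...............♣♣♣...............    
    ........................................    
    ~~~~...................♣................    
    .♣......................................    
    ♣.......................................    
    ........................................    
                                                


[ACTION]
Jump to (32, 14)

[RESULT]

................................                
................................                
......................♣.........                
......................♣.........                
.....................♣♣♣........                
.....................♣..........                
................................                
................................                
................................                
...............♣................                
....══════════════.══.═.........                
..............♣♣♣.......@.......                
................................                
...............♣................                
................................                
................................                
................................                
                                                
                                                
                                                
                                                
                                                


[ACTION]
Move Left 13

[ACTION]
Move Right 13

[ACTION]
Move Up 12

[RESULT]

                                                
                                                
                                                
                                                
                                                
                                                
                                                
                                                
                                                
....^.................##........                
................................                
..^^^...................@.......                
................................                
................................                
......................♣.........                
......................♣.........                
.....................♣♣♣........                
.....................♣..........                
................................                
................................                
................................                
...............♣................                


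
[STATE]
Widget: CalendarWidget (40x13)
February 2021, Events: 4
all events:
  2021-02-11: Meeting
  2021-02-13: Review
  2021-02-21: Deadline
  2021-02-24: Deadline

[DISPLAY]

             February 2021              
Mo Tu We Th Fr Sa Su                    
 1  2  3  4  5  6  7                    
 8  9 10 11* 12 13* 14                  
15 16 17 18 19 20 21*                   
22 23 24* 25 26 27 28                   
                                        
                                        
                                        
                                        
                                        
                                        
                                        


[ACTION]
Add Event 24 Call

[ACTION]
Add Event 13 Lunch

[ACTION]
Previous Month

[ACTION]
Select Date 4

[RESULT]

              January 2021              
Mo Tu We Th Fr Sa Su                    
             1  2  3                    
[ 4]  5  6  7  8  9 10                  
11 12 13 14 15 16 17                    
18 19 20 21 22 23 24                    
25 26 27 28 29 30 31                    
                                        
                                        
                                        
                                        
                                        
                                        


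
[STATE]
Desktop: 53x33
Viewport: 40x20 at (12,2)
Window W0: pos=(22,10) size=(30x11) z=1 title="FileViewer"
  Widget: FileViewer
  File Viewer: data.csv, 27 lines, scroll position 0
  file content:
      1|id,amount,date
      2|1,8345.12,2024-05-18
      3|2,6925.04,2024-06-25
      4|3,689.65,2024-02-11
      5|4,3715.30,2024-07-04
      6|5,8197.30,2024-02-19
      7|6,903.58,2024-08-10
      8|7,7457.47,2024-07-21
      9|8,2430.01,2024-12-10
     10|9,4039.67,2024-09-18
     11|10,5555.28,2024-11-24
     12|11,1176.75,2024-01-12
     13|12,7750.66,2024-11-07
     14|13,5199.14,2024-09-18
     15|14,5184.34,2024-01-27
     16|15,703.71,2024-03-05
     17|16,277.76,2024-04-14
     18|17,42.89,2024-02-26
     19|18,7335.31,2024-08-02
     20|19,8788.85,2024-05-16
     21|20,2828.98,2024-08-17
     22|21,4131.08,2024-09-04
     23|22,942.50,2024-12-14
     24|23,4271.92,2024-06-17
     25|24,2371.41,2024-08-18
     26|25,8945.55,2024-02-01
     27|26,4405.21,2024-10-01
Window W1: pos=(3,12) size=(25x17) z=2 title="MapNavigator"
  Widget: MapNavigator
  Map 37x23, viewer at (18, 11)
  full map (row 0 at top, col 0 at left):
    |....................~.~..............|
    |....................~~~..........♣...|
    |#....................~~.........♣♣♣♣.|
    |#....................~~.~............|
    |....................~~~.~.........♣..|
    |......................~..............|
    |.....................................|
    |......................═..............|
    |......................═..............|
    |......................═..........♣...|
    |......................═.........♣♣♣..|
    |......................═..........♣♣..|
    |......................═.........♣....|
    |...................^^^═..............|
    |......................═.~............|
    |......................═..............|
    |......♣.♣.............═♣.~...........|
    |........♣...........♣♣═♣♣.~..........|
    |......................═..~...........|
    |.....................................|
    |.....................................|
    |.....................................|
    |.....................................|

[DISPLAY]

                                        
                                        
                                        
                                        
                                        
                                        
                                        
                                        
          ┏━━━━━━━━━━━━━━━━━━━━━━━━━━━━┓
          ┃ FileViewer                 ┃
━━━━━━━━━━━━━━━┓───────────────────────┨
gator          ┃ount,date             ▲┃
───────────────┨5.12,2024-05-18       █┃
.......~.......┃5.04,2024-06-25       ░┃
...............┃.65,2024-02-11        ░┃
.......═.......┃5.30,2024-07-04       ░┃
.......═.......┃7.30,2024-02-19       ░┃
.......═.......┃.58,2024-08-10        ▼┃
.......═.......┃━━━━━━━━━━━━━━━━━━━━━━━┛
...@...═.......┃                        


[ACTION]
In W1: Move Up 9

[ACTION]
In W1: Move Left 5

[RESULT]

                                        
                                        
                                        
                                        
                                        
                                        
                                        
                                        
          ┏━━━━━━━━━━━━━━━━━━━━━━━━━━━━┓
          ┃ FileViewer                 ┃
━━━━━━━━━━━━━━━┓───────────────────────┨
gator          ┃ount,date             ▲┃
───────────────┨5.12,2024-05-18       █┃
               ┃5.04,2024-06-25       ░┃
               ┃.65,2024-02-11        ░┃
               ┃5.30,2024-07-04       ░┃
               ┃7.30,2024-02-19       ░┃
..........~.~..┃.58,2024-08-10        ▼┃
..........~~~..┃━━━━━━━━━━━━━━━━━━━━━━━┛
...@.......~~..┃                        


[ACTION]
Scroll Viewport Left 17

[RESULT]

                                        
                                        
                                        
                                        
                                        
                                        
                                        
                                        
                      ┏━━━━━━━━━━━━━━━━━
                      ┃ FileViewer      
   ┏━━━━━━━━━━━━━━━━━━━━━━━┓────────────
   ┃ MapNavigator          ┃ount,date   
   ┠───────────────────────┨5.12,2024-05
   ┃                       ┃5.04,2024-06
   ┃                       ┃.65,2024-02-
   ┃                       ┃5.30,2024-07
   ┃                       ┃7.30,2024-02
   ┃..................~.~..┃.58,2024-08-
   ┃..................~~~..┃━━━━━━━━━━━━
   ┃...........@.......~~..┃            


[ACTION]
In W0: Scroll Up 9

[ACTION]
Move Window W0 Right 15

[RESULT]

                                        
                                        
                                        
                                        
                                        
                                        
                                        
                                        
                       ┏━━━━━━━━━━━━━━━━
                       ┃ FileViewer     
   ┏━━━━━━━━━━━━━━━━━━━━━━━┓────────────
   ┃ MapNavigator          ┃mount,date  
   ┠───────────────────────┨45.12,2024-0
   ┃                       ┃25.04,2024-0
   ┃                       ┃9.65,2024-02
   ┃                       ┃15.30,2024-0
   ┃                       ┃97.30,2024-0
   ┃..................~.~..┃3.58,2024-08
   ┃..................~~~..┃━━━━━━━━━━━━
   ┃...........@.......~~..┃            


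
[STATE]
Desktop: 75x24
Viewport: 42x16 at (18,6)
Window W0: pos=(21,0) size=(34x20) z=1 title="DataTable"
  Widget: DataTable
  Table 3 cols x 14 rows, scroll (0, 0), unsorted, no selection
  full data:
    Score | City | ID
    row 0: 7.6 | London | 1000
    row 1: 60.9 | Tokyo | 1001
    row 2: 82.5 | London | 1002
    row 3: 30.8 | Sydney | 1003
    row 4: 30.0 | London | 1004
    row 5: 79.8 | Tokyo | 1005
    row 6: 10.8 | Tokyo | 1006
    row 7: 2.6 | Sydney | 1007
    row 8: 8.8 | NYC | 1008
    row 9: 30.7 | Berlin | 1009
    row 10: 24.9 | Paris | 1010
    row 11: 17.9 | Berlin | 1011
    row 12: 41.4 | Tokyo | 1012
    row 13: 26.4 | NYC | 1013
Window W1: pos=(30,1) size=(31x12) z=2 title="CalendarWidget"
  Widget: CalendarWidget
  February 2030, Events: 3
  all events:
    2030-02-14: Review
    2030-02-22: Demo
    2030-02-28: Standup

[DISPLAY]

   ┃60.9 │To┃             1  2  3         
   ┃82.5 │Lo┃ 4  5  6  7  8  9 10         
   ┃30.8 │Sy┃11 12 13 14* 15 16 17        
   ┃30.0 │Lo┃18 19 20 21 22* 23 24        
   ┃79.8 │To┃25 26 27 28*                 
   ┃10.8 │To┃                             
   ┃2.6  │Sy┗━━━━━━━━━━━━━━━━━━━━━━━━━━━━━
   ┃8.8  │NYC   │1008               ┃     
   ┃30.7 │Berlin│1009               ┃     
   ┃24.9 │Paris │1010               ┃     
   ┃17.9 │Berlin│1011               ┃     
   ┃41.4 │Tokyo │1012               ┃     
   ┃26.4 │NYC   │1013               ┃     
   ┗━━━━━━━━━━━━━━━━━━━━━━━━━━━━━━━━┛     
                                          
                                          


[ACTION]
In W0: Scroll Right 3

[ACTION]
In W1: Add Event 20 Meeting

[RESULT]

   ┃60.9 │To┃             1  2  3         
   ┃82.5 │Lo┃ 4  5  6  7  8  9 10         
   ┃30.8 │Sy┃11 12 13 14* 15 16 17        
   ┃30.0 │Lo┃18 19 20* 21 22* 23 24       
   ┃79.8 │To┃25 26 27 28*                 
   ┃10.8 │To┃                             
   ┃2.6  │Sy┗━━━━━━━━━━━━━━━━━━━━━━━━━━━━━
   ┃8.8  │NYC   │1008               ┃     
   ┃30.7 │Berlin│1009               ┃     
   ┃24.9 │Paris │1010               ┃     
   ┃17.9 │Berlin│1011               ┃     
   ┃41.4 │Tokyo │1012               ┃     
   ┃26.4 │NYC   │1013               ┃     
   ┗━━━━━━━━━━━━━━━━━━━━━━━━━━━━━━━━┛     
                                          
                                          


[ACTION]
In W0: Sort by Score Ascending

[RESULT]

   ┃7.6  │Lo┃             1  2  3         
   ┃8.8  │NY┃ 4  5  6  7  8  9 10         
   ┃10.8 │To┃11 12 13 14* 15 16 17        
   ┃17.9 │Be┃18 19 20* 21 22* 23 24       
   ┃24.9 │Pa┃25 26 27 28*                 
   ┃26.4 │NY┃                             
   ┃30.0 │Lo┗━━━━━━━━━━━━━━━━━━━━━━━━━━━━━
   ┃30.7 │Berlin│1009               ┃     
   ┃30.8 │Sydney│1003               ┃     
   ┃41.4 │Tokyo │1012               ┃     
   ┃60.9 │Tokyo │1001               ┃     
   ┃79.8 │Tokyo │1005               ┃     
   ┃82.5 │London│1002               ┃     
   ┗━━━━━━━━━━━━━━━━━━━━━━━━━━━━━━━━┛     
                                          
                                          


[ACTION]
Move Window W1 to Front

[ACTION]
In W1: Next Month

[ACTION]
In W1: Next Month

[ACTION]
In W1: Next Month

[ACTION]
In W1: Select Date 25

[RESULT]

   ┃7.6  │Lo┃       1  2  3  4  5         
   ┃8.8  │NY┃ 6  7  8  9 10 11 12         
   ┃10.8 │To┃13 14 15 16 17 18 19         
   ┃17.9 │Be┃20 21 22 23 24 [25] 26       
   ┃24.9 │Pa┃27 28 29 30 31               
   ┃26.4 │NY┃                             
   ┃30.0 │Lo┗━━━━━━━━━━━━━━━━━━━━━━━━━━━━━
   ┃30.7 │Berlin│1009               ┃     
   ┃30.8 │Sydney│1003               ┃     
   ┃41.4 │Tokyo │1012               ┃     
   ┃60.9 │Tokyo │1001               ┃     
   ┃79.8 │Tokyo │1005               ┃     
   ┃82.5 │London│1002               ┃     
   ┗━━━━━━━━━━━━━━━━━━━━━━━━━━━━━━━━┛     
                                          
                                          


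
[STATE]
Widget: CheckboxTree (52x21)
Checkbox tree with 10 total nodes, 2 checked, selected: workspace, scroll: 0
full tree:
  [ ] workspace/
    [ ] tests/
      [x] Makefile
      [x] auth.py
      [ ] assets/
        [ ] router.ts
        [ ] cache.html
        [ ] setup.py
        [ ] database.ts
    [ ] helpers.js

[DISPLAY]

>[-] workspace/                                     
   [-] tests/                                       
     [x] Makefile                                   
     [x] auth.py                                    
     [ ] assets/                                    
       [ ] router.ts                                
       [ ] cache.html                               
       [ ] setup.py                                 
       [ ] database.ts                              
   [ ] helpers.js                                   
                                                    
                                                    
                                                    
                                                    
                                                    
                                                    
                                                    
                                                    
                                                    
                                                    
                                                    


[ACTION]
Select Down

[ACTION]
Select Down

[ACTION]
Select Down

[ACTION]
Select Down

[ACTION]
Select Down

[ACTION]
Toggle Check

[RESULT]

 [-] workspace/                                     
   [-] tests/                                       
     [x] Makefile                                   
     [x] auth.py                                    
     [-] assets/                                    
>      [x] router.ts                                
       [ ] cache.html                               
       [ ] setup.py                                 
       [ ] database.ts                              
   [ ] helpers.js                                   
                                                    
                                                    
                                                    
                                                    
                                                    
                                                    
                                                    
                                                    
                                                    
                                                    
                                                    


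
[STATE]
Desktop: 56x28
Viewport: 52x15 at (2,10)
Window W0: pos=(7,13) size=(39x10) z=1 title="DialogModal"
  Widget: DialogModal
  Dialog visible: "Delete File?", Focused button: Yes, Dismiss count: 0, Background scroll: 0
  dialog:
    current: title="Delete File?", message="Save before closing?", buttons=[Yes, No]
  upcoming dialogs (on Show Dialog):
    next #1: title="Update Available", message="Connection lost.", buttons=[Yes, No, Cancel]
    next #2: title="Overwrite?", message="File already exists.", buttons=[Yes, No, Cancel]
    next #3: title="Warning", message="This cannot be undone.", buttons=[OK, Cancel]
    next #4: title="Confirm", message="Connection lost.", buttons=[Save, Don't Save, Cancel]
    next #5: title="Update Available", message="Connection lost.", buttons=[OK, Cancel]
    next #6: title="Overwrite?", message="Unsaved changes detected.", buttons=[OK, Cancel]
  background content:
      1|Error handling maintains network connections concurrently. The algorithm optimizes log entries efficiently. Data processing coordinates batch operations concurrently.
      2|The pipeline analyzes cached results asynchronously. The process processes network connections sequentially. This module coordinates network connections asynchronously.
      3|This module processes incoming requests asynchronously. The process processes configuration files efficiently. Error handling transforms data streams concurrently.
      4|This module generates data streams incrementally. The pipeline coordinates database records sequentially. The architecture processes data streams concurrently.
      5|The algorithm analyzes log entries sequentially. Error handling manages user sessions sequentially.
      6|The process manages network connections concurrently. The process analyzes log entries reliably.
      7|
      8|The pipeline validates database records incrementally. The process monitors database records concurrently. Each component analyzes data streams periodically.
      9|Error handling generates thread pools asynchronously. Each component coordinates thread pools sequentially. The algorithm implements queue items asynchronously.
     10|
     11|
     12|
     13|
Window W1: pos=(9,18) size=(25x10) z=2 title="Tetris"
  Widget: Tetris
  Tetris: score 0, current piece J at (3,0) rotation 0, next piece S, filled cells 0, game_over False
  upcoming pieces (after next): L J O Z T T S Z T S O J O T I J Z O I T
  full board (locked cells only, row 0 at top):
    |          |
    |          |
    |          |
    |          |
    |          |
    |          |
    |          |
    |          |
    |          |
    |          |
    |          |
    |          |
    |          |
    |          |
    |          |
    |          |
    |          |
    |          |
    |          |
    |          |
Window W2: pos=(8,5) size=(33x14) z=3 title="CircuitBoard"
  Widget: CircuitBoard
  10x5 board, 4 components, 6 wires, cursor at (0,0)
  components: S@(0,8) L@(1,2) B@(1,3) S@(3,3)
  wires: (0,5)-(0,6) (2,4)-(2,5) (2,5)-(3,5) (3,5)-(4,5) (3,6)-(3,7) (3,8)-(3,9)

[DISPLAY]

      ┃                               ┃             
      ┃1           L   B              ┃             
      ┃                               ┃             
     ┏┃2                   · ─ ·      ┃━━━━┓        
     ┃┃                        │      ┃    ┃        
     ┠┃3               S       ·   · ─┃────┨        
     ┃┃                        │      ┃conn┃        
     ┃┃4                       ·      ┃lts ┃        
     ┃┗━━━━━━━━━━━━━━━━━━━━━━━━━━━━━━━┛ques┃        
     ┃T┃ Tetris                ┃   │eams in┃        
     ┃T┠───────────────────────┨───┘ries se┃        
     ┃T┃          │Next:       ┃k connectio┃        
     ┗━┃          │ ░░         ┃━━━━━━━━━━━┛        
       ┃          │░░          ┃                    
       ┃          │            ┃                    


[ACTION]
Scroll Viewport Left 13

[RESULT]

        ┃                               ┃           
        ┃1           L   B              ┃           
        ┃                               ┃           
       ┏┃2                   · ─ ·      ┃━━━━┓      
       ┃┃                        │      ┃    ┃      
       ┠┃3               S       ·   · ─┃────┨      
       ┃┃                        │      ┃conn┃      
       ┃┃4                       ·      ┃lts ┃      
       ┃┗━━━━━━━━━━━━━━━━━━━━━━━━━━━━━━━┛ques┃      
       ┃T┃ Tetris                ┃   │eams in┃      
       ┃T┠───────────────────────┨───┘ries se┃      
       ┃T┃          │Next:       ┃k connectio┃      
       ┗━┃          │ ░░         ┃━━━━━━━━━━━┛      
         ┃          │░░          ┃                  
         ┃          │            ┃                  


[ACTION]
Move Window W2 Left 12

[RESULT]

┃                               ┃                   
┃1           L   B              ┃                   
┃                               ┃                   
┃2                   · ─ ·      ┃━━━━━━━━━━━━┓      
┃                        │      ┃            ┃      
┃3               S       ·   · ─┃────────────┨      
┃                        │      ┃────┐rk conn┃      
┃4                       ·      ┃    │esults ┃      
┗━━━━━━━━━━━━━━━━━━━━━━━━━━━━━━━┛┓g? │ reques┃      
       ┃T┃ Tetris                ┃   │eams in┃      
       ┃T┠───────────────────────┨───┘ries se┃      
       ┃T┃          │Next:       ┃k connectio┃      
       ┗━┃          │ ░░         ┃━━━━━━━━━━━┛      
         ┃          │░░          ┃                  
         ┃          │            ┃                  


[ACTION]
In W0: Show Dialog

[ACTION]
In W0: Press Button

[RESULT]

┃                               ┃                   
┃1           L   B              ┃                   
┃                               ┃                   
┃2                   · ─ ·      ┃━━━━━━━━━━━━┓      
┃                        │      ┃            ┃      
┃3               S       ·   · ─┃────────────┨      
┃                        │      ┃network conn┃      
┃4                       ·      ┃hed results ┃      
┗━━━━━━━━━━━━━━━━━━━━━━━━━━━━━━━┛┓ming reques┃      
       ┃T┃ Tetris                ┃ streams in┃      
       ┃T┠───────────────────────┨ entries se┃      
       ┃T┃          │Next:       ┃k connectio┃      
       ┗━┃          │ ░░         ┃━━━━━━━━━━━┛      
         ┃          │░░          ┃                  
         ┃          │            ┃                  


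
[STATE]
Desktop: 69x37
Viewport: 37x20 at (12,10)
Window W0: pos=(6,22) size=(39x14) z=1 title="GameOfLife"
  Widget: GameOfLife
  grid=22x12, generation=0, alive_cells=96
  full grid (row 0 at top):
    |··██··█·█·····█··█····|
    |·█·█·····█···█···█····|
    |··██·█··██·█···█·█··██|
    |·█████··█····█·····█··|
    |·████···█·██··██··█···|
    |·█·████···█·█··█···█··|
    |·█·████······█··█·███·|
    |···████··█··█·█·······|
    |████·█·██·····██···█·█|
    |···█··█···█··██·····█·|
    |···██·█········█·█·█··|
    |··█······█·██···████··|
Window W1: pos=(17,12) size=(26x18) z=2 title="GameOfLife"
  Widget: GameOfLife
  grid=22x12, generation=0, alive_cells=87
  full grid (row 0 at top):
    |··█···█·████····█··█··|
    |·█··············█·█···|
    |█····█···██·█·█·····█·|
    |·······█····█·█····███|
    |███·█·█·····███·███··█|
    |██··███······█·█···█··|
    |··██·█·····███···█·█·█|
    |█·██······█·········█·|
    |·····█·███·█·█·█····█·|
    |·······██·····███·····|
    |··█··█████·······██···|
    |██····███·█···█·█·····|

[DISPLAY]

                                     
                                     
     ┏━━━━━━━━━━━━━━━━━━━━━━━━┓      
     ┃ GameOfLife             ┃      
     ┠────────────────────────┨      
     ┃Gen: 0                  ┃      
     ┃··█···█·████····█··█··  ┃      
     ┃·█··············█·█···  ┃      
     ┃█····█···██·█·█·····█·  ┃      
     ┃·······█····█·█····███  ┃      
     ┃███·█·█·····███·███··█  ┃      
     ┃██··███······█·█···█··  ┃      
━━━━━┃··██·█·····███···█·█·█  ┃━┓    
OfLif┃█·██······█·········█·  ┃ ┃    
─────┃·····█·███·█·█·█····█·  ┃─┨    
0    ┃·······██·····███·····  ┃ ┃    
····█┃··█··█████·······██···  ┃ ┃    
█··██┃██····███·█···█·█·····  ┃ ┃    
█··█·┃                        ┃ ┃    
···█·┗━━━━━━━━━━━━━━━━━━━━━━━━┛ ┃    


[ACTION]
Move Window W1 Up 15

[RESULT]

     ┃··██·█·····███···█·█·█  ┃      
     ┃█·██······█·········█·  ┃      
     ┃·····█·███·█·█·█····█·  ┃      
     ┃·······██·····███·····  ┃      
     ┃··█··█████·······██···  ┃      
     ┃██····███·█···█·█·····  ┃      
     ┃                        ┃      
     ┗━━━━━━━━━━━━━━━━━━━━━━━━┛      
                                     
                                     
                                     
                                     
━━━━━━━━━━━━━━━━━━━━━━━━━━━━━━━━┓    
OfLife                          ┃    
────────────────────────────────┨    
0                               ┃    
····█···█···█····               ┃    
█··██·█···█·█··██               ┃    
█··█····█·····█··               ┃    
···█·██··██··█···               ┃    


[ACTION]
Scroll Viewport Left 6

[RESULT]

           ┃··██·█·····███···█·█·█  ┃
           ┃█·██······█·········█·  ┃
           ┃·····█·███·█·█·█····█·  ┃
           ┃·······██·····███·····  ┃
           ┃··█··█████·······██···  ┃
           ┃██····███·█···█·█·····  ┃
           ┃                        ┃
           ┗━━━━━━━━━━━━━━━━━━━━━━━━┛
                                     
                                     
                                     
                                     
┏━━━━━━━━━━━━━━━━━━━━━━━━━━━━━━━━━━━━
┃ GameOfLife                         
┠────────────────────────────────────
┃Gen: 0                              
┃·█·█·····█···█···█····              
┃··██·█··██·█···█·█··██              
┃·█████··█····█·····█··              
┃·████···█·██··██··█···              


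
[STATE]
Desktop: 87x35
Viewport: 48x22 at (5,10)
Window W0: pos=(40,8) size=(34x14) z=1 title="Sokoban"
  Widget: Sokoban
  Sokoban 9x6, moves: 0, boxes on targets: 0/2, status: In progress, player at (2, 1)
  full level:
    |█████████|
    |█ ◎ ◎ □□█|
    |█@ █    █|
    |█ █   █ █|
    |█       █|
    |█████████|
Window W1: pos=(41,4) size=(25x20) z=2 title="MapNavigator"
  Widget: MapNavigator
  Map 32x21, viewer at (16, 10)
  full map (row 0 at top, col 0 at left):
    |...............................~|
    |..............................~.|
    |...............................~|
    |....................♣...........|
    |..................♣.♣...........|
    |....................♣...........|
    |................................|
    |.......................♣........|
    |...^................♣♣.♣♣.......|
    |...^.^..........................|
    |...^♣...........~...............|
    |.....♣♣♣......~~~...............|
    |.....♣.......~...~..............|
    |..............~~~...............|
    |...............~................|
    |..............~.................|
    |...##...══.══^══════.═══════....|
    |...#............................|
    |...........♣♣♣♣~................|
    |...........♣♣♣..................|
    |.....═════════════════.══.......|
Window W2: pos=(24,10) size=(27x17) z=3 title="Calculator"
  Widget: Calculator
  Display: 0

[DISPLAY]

                   ┏━━━━━━━━━━━━━━━━━━━━━━━━━┓..
                   ┃ Calculator              ┃..
                   ┠─────────────────────────┨..
                   ┃                        0┃..
                   ┃┌───┬───┬───┬───┐        ┃..
                   ┃│ 7 │ 8 │ 9 │ ÷ │        ┃..
                   ┃├───┼───┼───┼───┤        ┃~~
                   ┃│ 4 │ 5 │ 6 │ × │        ┃..
                   ┃├───┼───┼───┼───┤        ┃~~
                   ┃│ 1 │ 2 │ 3 │ - │        ┃.~
                   ┃├───┼───┼───┼───┤        ┃~.
                   ┃│ 0 │ . │ = │ + │        ┃══
                   ┃├───┼───┼───┼───┤        ┃..
                   ┃│ C │ MC│ MR│ M+│        ┃━━
                   ┃└───┴───┴───┴───┘        ┃  
                   ┃                         ┃  
                   ┗━━━━━━━━━━━━━━━━━━━━━━━━━┛  
                                                
                                                
                                                
                                                
                                                


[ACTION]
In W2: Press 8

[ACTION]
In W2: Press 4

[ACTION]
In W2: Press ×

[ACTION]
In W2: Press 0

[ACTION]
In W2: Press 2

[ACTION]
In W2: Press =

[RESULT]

                   ┏━━━━━━━━━━━━━━━━━━━━━━━━━┓..
                   ┃ Calculator              ┃..
                   ┠─────────────────────────┨..
                   ┃                      168┃..
                   ┃┌───┬───┬───┬───┐        ┃..
                   ┃│ 7 │ 8 │ 9 │ ÷ │        ┃..
                   ┃├───┼───┼───┼───┤        ┃~~
                   ┃│ 4 │ 5 │ 6 │ × │        ┃..
                   ┃├───┼───┼───┼───┤        ┃~~
                   ┃│ 1 │ 2 │ 3 │ - │        ┃.~
                   ┃├───┼───┼───┼───┤        ┃~.
                   ┃│ 0 │ . │ = │ + │        ┃══
                   ┃├───┼───┼───┼───┤        ┃..
                   ┃│ C │ MC│ MR│ M+│        ┃━━
                   ┃└───┴───┴───┴───┘        ┃  
                   ┃                         ┃  
                   ┗━━━━━━━━━━━━━━━━━━━━━━━━━┛  
                                                
                                                
                                                
                                                
                                                
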